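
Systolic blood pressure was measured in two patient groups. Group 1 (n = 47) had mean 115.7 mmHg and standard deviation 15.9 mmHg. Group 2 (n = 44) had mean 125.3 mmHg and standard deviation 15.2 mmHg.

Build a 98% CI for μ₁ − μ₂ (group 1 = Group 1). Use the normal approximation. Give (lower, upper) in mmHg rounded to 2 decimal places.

Per-group SEs: s₁/√n₁ = 15.9/√47 = 2.3193, s₂/√n₂ = 15.2/√44 = 2.2915.
Unpooled SE of the difference: √(5.37915249 + 5.25097225) = 3.2604.
Margin of error = z* · SE = 2.326 × 3.2604 = 7.5837.
x̄₁ − x̄₂ = 115.7 − 125.3 = -9.6000.
CI: -9.6000 ± 7.5837 = (-17.18, -2.02).

(-17.18, -2.02)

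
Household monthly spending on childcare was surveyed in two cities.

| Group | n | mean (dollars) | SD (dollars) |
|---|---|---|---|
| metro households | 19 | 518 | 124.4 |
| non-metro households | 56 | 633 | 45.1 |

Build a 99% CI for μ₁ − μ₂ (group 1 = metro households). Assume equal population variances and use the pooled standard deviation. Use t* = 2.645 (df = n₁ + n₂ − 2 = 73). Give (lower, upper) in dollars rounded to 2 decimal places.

(-166.36, -63.64)

Pooled variance s_p² = [18·124.4² + 55·45.1²] / (19+56−2) = 5348.3155, so s_p = 73.1322.
SE_diff = s_p·√(1/n₁ + 1/n₂) = 73.1322·√(1/19 + 1/56) = 19.4164.
t* = 2.645; margin = 2.645 × 19.4164 = 51.3564.
Difference = 518 − 633 = -115.0000.
-115.0000 ± 51.3564 → (-166.36, -63.64).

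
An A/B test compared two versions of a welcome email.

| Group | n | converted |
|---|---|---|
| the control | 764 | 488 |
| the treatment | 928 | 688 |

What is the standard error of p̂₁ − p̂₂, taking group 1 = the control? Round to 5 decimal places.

0.02255

p̂₁ = 488/764 = 0.6387 and p̂₂ = 688/928 = 0.7414.
SE₁ = √(p̂₁(1−p̂₁)/n₁) = √(0.6387·0.3613/764) = 0.01738; SE₂ = √(0.7414·0.2586/928) = 0.01437.
Independent samples: SE of the difference = √(SE₁² + SE₂²) = √(0.0003020644 + 0.0002064969) = 0.02255.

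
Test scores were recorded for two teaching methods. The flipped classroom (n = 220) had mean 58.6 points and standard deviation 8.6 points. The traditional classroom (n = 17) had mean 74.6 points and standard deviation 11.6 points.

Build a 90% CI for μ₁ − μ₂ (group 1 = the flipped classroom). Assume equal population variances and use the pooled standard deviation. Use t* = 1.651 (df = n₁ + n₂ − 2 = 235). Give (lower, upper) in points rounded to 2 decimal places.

(-19.67, -12.33)

Pooled variance s_p² = [219·8.6² + 16·11.6²] / (220+17−2) = 78.0860, so s_p = 8.8366.
SE_diff = s_p·√(1/n₁ + 1/n₂) = 8.8366·√(1/220 + 1/17) = 2.2245.
t* = 1.651; margin = 1.651 × 2.2245 = 3.6726.
Difference = 58.6 − 74.6 = -16.0000.
-16.0000 ± 3.6726 → (-19.67, -12.33).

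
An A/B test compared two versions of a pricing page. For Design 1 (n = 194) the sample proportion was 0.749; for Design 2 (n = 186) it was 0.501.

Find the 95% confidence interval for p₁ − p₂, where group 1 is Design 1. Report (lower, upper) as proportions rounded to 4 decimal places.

The two standard errors are √(0.7490×0.2510/194) = 0.03113 and √(0.5010×0.4990/186) = 0.03666.
Because the samples are independent, SE_diff = √(0.03113² + 0.03666²) = 0.04809.
Using z* = 1.960 for 95%, ME = 1.960 × 0.04809 = 0.09426.
p̂₁ − p̂₂ = 0.2480; interval 0.2480 ± 0.09426 gives (0.1537, 0.3423).

(0.1537, 0.3423)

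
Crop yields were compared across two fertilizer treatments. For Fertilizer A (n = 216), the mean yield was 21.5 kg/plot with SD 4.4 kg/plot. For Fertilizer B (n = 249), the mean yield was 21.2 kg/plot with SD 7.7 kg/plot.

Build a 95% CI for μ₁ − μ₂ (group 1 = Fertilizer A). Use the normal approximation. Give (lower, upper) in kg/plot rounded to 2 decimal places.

(-0.82, 1.42)

Per-group SEs: s₁/√n₁ = 4.4/√216 = 0.2994, s₂/√n₂ = 7.7/√249 = 0.4880.
Unpooled SE of the difference: √(0.08964036 + 0.238144) = 0.5725.
Margin of error = z* · SE = 1.960 × 0.5725 = 1.1221.
x̄₁ − x̄₂ = 21.5 − 21.2 = 0.3000.
CI: 0.3000 ± 1.1221 = (-0.82, 1.42).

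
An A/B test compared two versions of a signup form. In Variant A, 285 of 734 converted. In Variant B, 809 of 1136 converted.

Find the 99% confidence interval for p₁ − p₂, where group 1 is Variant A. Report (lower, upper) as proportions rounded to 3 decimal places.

(-0.382, -0.266)

Sample proportions: 285/734 = 0.3883, 809/1136 = 0.7121.
Each SE is √(p̂(1−p̂)/n): √(0.3883·0.6117/734) = 0.01799 and √(0.7121·0.2879/1136) = 0.01343.
SE(p̂₁ − p̂₂) = √(SE₁² + SE₂²) = √(0.0003236401 + 0.0001803649) = 0.02245, since the two samples are independent.
At 99% confidence z* = 2.576; margin = 2.576 × 0.02245 = 0.05783.
The difference is 0.3883 − 0.7121 = -0.3238, so the interval is -0.3238 ± 0.05783 = (-0.382, -0.266).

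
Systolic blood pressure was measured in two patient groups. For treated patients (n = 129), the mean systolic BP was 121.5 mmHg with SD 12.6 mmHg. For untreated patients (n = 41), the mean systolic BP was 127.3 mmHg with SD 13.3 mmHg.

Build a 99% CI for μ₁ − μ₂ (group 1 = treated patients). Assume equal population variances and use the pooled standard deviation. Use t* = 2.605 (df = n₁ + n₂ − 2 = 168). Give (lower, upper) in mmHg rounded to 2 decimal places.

(-11.76, 0.16)

s_p = √[((n₁−1)s₁² + (n₂−1)s₂²)/(n₁+n₂−2)] = √[(128·12.6² + 40·13.3²)/168] = 12.7701.
SE = 12.7701·√(1/129 + 1/41) = 2.2895.
With t* = 2.605, margin = 2.605 × 2.2895 = 5.9641.
x̄₁ − x̄₂ = 121.5 − 127.3 = -5.8000; interval -5.8000 ± 5.9641 = (-11.76, 0.16).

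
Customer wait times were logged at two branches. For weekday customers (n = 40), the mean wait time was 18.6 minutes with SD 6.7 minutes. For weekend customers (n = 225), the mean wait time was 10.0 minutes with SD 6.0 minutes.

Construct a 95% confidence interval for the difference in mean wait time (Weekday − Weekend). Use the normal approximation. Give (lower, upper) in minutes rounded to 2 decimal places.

(6.38, 10.82)

Standard errors of each mean: 6.7/√40 = 1.0594 and 6.0/√225 = 0.4000.
SE(x̄₁ − x̄₂) = √(1.0594² + 0.4000²) = 1.1324 for independent samples with unequal variances.
With z* = 1.960, the margin is 1.960 × 1.1324 = 2.2195.
x̄₁ − x̄₂ = 18.6 − 10.0 = 8.6000; the interval is 8.6000 ± 2.2195 = (6.38, 10.82).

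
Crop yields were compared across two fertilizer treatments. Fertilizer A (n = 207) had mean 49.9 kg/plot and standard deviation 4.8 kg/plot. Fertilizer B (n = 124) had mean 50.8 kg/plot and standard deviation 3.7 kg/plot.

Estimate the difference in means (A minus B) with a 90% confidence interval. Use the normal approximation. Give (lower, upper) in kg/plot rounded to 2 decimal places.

Per-group SEs: s₁/√n₁ = 4.8/√207 = 0.3336, s₂/√n₂ = 3.7/√124 = 0.3323.
Unpooled SE of the difference: √(0.11128896 + 0.11042329) = 0.4709.
Margin of error = z* · SE = 1.645 × 0.4709 = 0.7746.
x̄₁ − x̄₂ = 49.9 − 50.8 = -0.9000.
CI: -0.9000 ± 0.7746 = (-1.67, -0.13).

(-1.67, -0.13)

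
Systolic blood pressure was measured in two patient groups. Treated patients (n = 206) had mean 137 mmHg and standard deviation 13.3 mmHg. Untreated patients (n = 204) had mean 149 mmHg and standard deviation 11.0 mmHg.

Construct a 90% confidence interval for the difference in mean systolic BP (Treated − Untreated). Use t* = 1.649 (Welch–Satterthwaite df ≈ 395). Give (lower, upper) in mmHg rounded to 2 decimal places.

Per-group SEs: s₁/√n₁ = 13.3/√206 = 0.9267, s₂/√n₂ = 11.0/√204 = 0.7702.
Unpooled SE of the difference: √(0.85877289 + 0.59320804) = 1.2050.
Margin of error = t* · SE = 1.649 × 1.2050 = 1.9870.
x̄₁ − x̄₂ = 137 − 149 = -12.0000.
CI: -12.0000 ± 1.9870 = (-13.99, -10.01).

(-13.99, -10.01)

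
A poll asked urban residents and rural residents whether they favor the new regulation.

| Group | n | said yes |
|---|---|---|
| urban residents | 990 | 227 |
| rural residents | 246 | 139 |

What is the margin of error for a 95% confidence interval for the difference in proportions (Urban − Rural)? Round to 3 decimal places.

0.067

Sample proportions: 227/990 = 0.2293, 139/246 = 0.5650.
Each SE is √(p̂(1−p̂)/n): √(0.2293·0.7707/990) = 0.01336 and √(0.5650·0.4350/246) = 0.03161.
SE(p̂₁ − p̂₂) = √(SE₁² + SE₂²) = √(0.0001784896 + 0.0009991921) = 0.03432, since the two samples are independent.
At 95% confidence z* = 1.960; margin = 1.960 × 0.03432 = 0.06727.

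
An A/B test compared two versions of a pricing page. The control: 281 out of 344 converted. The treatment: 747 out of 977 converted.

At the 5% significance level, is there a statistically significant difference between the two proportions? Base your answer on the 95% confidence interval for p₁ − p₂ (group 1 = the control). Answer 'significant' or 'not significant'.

significant

Sample proportions: 281/344 = 0.8169, 747/977 = 0.7646.
Each SE is √(p̂(1−p̂)/n): √(0.8169·0.1831/344) = 0.02085 and √(0.7646·0.2354/977) = 0.01357.
SE(p̂₁ − p̂₂) = √(SE₁² + SE₂²) = √(0.0004347225 + 0.0001841449) = 0.02488, since the two samples are independent.
At 95% confidence z* = 1.960; margin = 1.960 × 0.02488 = 0.04876.
The difference is 0.8169 − 0.7646 = 0.0523, so the interval is 0.0523 ± 0.04876 = (0.00354, 0.10106).
The interval (0.00354, 0.10106) does not contain 0, so the difference is significant.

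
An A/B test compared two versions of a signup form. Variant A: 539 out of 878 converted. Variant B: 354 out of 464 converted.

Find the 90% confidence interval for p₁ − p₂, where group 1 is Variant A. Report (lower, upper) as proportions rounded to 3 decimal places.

First, p̂₁ = 539/878 = 0.6139; p̂₂ = 354/464 = 0.7629.
The two standard errors are √(0.6139×0.3861/878) = 0.01643 and √(0.7629×0.2371/464) = 0.01974.
Because the samples are independent, SE_diff = √(0.01643² + 0.01974²) = 0.02568.
Using z* = 1.645 for 90%, ME = 1.645 × 0.02568 = 0.04224.
p̂₁ − p̂₂ = -0.1490; interval -0.1490 ± 0.04224 gives (-0.191, -0.107).

(-0.191, -0.107)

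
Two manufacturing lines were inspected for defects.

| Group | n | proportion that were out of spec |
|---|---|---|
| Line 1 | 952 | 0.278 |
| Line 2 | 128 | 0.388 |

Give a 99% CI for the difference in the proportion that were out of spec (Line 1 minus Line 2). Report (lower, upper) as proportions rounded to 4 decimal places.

SE₁ = √(p̂₁(1−p̂₁)/n₁) = √(0.2780·0.7220/952) = 0.01452; SE₂ = √(0.3880·0.6120/128) = 0.04307.
Independent samples: SE of the difference = √(SE₁² + SE₂²) = √(0.0002108304 + 0.0018550249) = 0.04545.
z* for 99% confidence is 2.576, so the margin of error is 2.576 × 0.04545 = 0.11708.
Point estimate p̂₁ − p̂₂ = 0.2780 − 0.3880 = -0.1100.
-0.1100 ± 0.11708 → (-0.2271, 0.0071).

(-0.2271, 0.0071)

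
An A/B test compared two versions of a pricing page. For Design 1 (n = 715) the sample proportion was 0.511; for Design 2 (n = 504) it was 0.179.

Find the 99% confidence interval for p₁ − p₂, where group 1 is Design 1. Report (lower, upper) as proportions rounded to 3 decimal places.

(0.267, 0.397)

Each SE is √(p̂(1−p̂)/n): √(0.5110·0.4890/715) = 0.01869 and √(0.1790·0.8210/504) = 0.01708.
SE(p̂₁ − p̂₂) = √(SE₁² + SE₂²) = √(0.0003493161 + 0.0002917264) = 0.02532, since the two samples are independent.
At 99% confidence z* = 2.576; margin = 2.576 × 0.02532 = 0.06522.
The difference is 0.5110 − 0.1790 = 0.3320, so the interval is 0.3320 ± 0.06522 = (0.267, 0.397).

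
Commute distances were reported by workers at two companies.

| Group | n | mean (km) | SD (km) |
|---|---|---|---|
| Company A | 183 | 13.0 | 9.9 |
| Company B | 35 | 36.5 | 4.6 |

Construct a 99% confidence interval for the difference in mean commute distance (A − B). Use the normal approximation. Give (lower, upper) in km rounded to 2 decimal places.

Per-group SEs: s₁/√n₁ = 9.9/√183 = 0.7318, s₂/√n₂ = 4.6/√35 = 0.7775.
Unpooled SE of the difference: √(0.53553124 + 0.60450625) = 1.0677.
Margin of error = z* · SE = 2.576 × 1.0677 = 2.7504.
x̄₁ − x̄₂ = 13.0 − 36.5 = -23.5000.
CI: -23.5000 ± 2.7504 = (-26.25, -20.75).

(-26.25, -20.75)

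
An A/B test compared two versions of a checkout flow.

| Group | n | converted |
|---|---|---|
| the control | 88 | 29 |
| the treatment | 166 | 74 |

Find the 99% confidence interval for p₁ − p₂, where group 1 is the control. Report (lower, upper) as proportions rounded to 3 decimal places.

p̂₁ = 29/88 = 0.3295 and p̂₂ = 74/166 = 0.4458.
SE₁ = √(p̂₁(1−p̂₁)/n₁) = √(0.3295·0.6705/88) = 0.05011; SE₂ = √(0.4458·0.5542/166) = 0.03858.
Independent samples: SE of the difference = √(SE₁² + SE₂²) = √(0.0025110121 + 0.0014884164) = 0.06324.
z* for 99% confidence is 2.576, so the margin of error is 2.576 × 0.06324 = 0.16291.
Point estimate p̂₁ − p̂₂ = 0.3295 − 0.4458 = -0.1163.
-0.1163 ± 0.16291 → (-0.279, 0.047).

(-0.279, 0.047)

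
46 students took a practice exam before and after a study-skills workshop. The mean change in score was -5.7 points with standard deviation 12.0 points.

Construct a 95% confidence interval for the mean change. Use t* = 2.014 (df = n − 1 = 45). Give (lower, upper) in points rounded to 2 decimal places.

Paired design: SE = s_d/√n = 12.0/√46 = 1.7693.
t* = 2.014; margin of error = 2.014 × 1.7693 = 3.5634.
-5.7 ± 3.5634 → (-9.26, -2.14).

(-9.26, -2.14)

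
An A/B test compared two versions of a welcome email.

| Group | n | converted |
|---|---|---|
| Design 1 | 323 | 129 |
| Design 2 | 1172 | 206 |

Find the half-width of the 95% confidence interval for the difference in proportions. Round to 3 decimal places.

Sample proportions: 129/323 = 0.3994, 206/1172 = 0.1758.
Each SE is √(p̂(1−p̂)/n): √(0.3994·0.6006/323) = 0.02725 and √(0.1758·0.8242/1172) = 0.01112.
SE(p̂₁ − p̂₂) = √(SE₁² + SE₂²) = √(0.0007425625 + 0.0001236544) = 0.02943, since the two samples are independent.
At 95% confidence z* = 1.960; margin = 1.960 × 0.02943 = 0.05768.

0.058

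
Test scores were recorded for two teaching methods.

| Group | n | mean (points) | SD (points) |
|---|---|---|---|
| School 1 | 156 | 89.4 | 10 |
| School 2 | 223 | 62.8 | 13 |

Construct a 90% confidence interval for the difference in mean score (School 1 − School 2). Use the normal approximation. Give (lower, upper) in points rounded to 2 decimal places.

Per-group SEs: s₁/√n₁ = 10/√156 = 0.8006, s₂/√n₂ = 13/√223 = 0.8705.
Unpooled SE of the difference: √(0.64096036 + 0.75777025) = 1.1827.
Margin of error = z* · SE = 1.645 × 1.1827 = 1.9455.
x̄₁ − x̄₂ = 89.4 − 62.8 = 26.6000.
CI: 26.6000 ± 1.9455 = (24.65, 28.55).

(24.65, 28.55)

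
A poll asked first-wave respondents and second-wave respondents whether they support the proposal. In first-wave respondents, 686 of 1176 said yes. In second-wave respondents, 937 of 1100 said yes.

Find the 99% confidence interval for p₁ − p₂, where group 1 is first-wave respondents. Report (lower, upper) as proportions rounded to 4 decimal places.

(-0.3147, -0.2223)

Sample proportions: 686/1176 = 0.5833, 937/1100 = 0.8518.
Each SE is √(p̂(1−p̂)/n): √(0.5833·0.4167/1176) = 0.01438 and √(0.8518·0.1482/1100) = 0.01071.
SE(p̂₁ − p̂₂) = √(SE₁² + SE₂²) = √(0.0002067844 + 0.0001147041) = 0.01793, since the two samples are independent.
At 99% confidence z* = 2.576; margin = 2.576 × 0.01793 = 0.04619.
The difference is 0.5833 − 0.8518 = -0.2685, so the interval is -0.2685 ± 0.04619 = (-0.3147, -0.2223).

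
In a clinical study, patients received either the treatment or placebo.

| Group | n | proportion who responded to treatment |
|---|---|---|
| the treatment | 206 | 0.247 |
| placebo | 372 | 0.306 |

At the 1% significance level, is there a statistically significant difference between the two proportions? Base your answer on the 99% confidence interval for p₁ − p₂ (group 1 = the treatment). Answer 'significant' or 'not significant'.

not significant

SE₁ = √(p̂₁(1−p̂₁)/n₁) = √(0.2470·0.7530/206) = 0.03005; SE₂ = √(0.3060·0.6940/372) = 0.02389.
Independent samples: SE of the difference = √(SE₁² + SE₂²) = √(0.0009030025 + 0.0005707321) = 0.03839.
z* for 99% confidence is 2.576, so the margin of error is 2.576 × 0.03839 = 0.09889.
Point estimate p̂₁ − p̂₂ = 0.2470 − 0.3060 = -0.0590.
-0.0590 ± 0.09889 → (-0.15789, 0.03989).
The interval (-0.15789, 0.03989) contains 0, so the difference is not significant.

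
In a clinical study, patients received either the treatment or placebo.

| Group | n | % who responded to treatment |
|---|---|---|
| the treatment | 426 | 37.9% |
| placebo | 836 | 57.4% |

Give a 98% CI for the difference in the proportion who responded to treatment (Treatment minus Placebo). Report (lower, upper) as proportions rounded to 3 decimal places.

(-0.263, -0.127)

The two standard errors are √(0.3790×0.6210/426) = 0.02351 and √(0.5740×0.4260/836) = 0.01710.
Because the samples are independent, SE_diff = √(0.02351² + 0.01710²) = 0.02907.
Using z* = 2.326 for 98%, ME = 2.326 × 0.02907 = 0.06762.
p̂₁ − p̂₂ = -0.1950; interval -0.1950 ± 0.06762 gives (-0.263, -0.127).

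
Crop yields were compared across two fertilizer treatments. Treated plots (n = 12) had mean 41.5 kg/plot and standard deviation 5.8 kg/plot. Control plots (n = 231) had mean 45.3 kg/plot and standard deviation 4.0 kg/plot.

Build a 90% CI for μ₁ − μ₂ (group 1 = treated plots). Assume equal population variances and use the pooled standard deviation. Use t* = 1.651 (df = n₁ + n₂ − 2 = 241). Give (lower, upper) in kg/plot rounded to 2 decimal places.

(-5.80, -1.80)

Pooled variance s_p² = [11·5.8² + 230·4.0²] / (12+231−2) = 16.8051, so s_p = 4.0994.
SE_diff = s_p·√(1/n₁ + 1/n₂) = 4.0994·√(1/12 + 1/231) = 1.2137.
t* = 1.651; margin = 1.651 × 1.2137 = 2.0038.
Difference = 41.5 − 45.3 = -3.8000.
-3.8000 ± 2.0038 → (-5.80, -1.80).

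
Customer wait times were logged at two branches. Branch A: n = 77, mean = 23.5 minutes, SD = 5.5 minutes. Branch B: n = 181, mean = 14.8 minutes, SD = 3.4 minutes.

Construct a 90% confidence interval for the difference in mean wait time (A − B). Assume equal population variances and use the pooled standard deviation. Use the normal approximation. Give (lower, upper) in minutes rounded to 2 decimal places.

(7.77, 9.63)

Pooled variance s_p² = [76·5.5² + 180·3.4²] / (77+181−2) = 17.1086, so s_p = 4.1363.
SE_diff = s_p·√(1/n₁ + 1/n₂) = 4.1363·√(1/77 + 1/181) = 0.5628.
z* = 1.645; margin = 1.645 × 0.5628 = 0.9258.
Difference = 23.5 − 14.8 = 8.7000.
8.7000 ± 0.9258 → (7.77, 9.63).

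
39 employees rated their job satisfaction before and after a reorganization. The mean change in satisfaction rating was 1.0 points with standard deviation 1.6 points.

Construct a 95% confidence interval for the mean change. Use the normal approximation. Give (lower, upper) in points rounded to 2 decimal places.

(0.50, 1.50)

This is a matched-pairs design, so SE = s_d/√n = 1.6/√39 = 0.2562.
Margin = 1.960 × 0.2562 = 0.5022; the interval is 1.0 ± 0.5022 = (0.50, 1.50).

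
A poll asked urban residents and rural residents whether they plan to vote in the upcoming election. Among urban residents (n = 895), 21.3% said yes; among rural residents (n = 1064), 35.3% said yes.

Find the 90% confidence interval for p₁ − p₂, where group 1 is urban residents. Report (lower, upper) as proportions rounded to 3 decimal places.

The two standard errors are √(0.2130×0.7870/895) = 0.01369 and √(0.3530×0.6470/1064) = 0.01465.
Because the samples are independent, SE_diff = √(0.01369² + 0.01465²) = 0.02005.
Using z* = 1.645 for 90%, ME = 1.645 × 0.02005 = 0.03298.
p̂₁ − p̂₂ = -0.1400; interval -0.1400 ± 0.03298 gives (-0.173, -0.107).

(-0.173, -0.107)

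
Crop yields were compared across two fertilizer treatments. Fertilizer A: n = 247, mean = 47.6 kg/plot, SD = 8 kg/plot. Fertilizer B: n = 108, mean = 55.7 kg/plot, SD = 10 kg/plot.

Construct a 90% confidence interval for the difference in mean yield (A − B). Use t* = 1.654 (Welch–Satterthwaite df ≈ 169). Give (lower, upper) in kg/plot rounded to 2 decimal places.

(-9.90, -6.30)

Per-group SEs: s₁/√n₁ = 8/√247 = 0.5090, s₂/√n₂ = 10/√108 = 0.9623.
Unpooled SE of the difference: √(0.259081 + 0.92602129) = 1.0886.
Margin of error = t* · SE = 1.654 × 1.0886 = 1.8005.
x̄₁ − x̄₂ = 47.6 − 55.7 = -8.1000.
CI: -8.1000 ± 1.8005 = (-9.90, -6.30).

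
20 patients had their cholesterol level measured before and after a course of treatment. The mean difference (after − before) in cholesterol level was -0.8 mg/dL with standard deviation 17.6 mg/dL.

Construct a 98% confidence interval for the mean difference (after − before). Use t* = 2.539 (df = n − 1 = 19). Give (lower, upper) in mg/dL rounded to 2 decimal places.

(-10.79, 9.19)

This is a matched-pairs design, so SE = s_d/√n = 17.6/√20 = 3.9355.
Margin = 2.539 × 3.9355 = 9.9922; the interval is -0.8 ± 9.9922 = (-10.79, 9.19).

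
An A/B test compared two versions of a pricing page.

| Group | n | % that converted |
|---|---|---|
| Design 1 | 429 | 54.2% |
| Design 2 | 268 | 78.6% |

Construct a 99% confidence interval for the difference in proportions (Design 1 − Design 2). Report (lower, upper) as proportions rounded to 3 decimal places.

The two standard errors are √(0.5420×0.4580/429) = 0.02405 and √(0.7860×0.2140/268) = 0.02505.
Because the samples are independent, SE_diff = √(0.02405² + 0.02505²) = 0.03473.
Using z* = 2.576 for 99%, ME = 2.576 × 0.03473 = 0.08946.
p̂₁ − p̂₂ = -0.2440; interval -0.2440 ± 0.08946 gives (-0.333, -0.155).

(-0.333, -0.155)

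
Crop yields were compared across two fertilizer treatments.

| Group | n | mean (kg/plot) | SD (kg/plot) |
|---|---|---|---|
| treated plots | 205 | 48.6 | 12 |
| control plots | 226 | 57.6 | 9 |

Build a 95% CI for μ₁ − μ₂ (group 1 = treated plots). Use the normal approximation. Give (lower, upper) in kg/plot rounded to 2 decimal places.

(-11.02, -6.98)

Standard errors of each mean: 12/√205 = 0.8381 and 9/√226 = 0.5987.
SE(x̄₁ − x̄₂) = √(0.8381² + 0.5987²) = 1.0300 for independent samples with unequal variances.
With z* = 1.960, the margin is 1.960 × 1.0300 = 2.0188.
x̄₁ − x̄₂ = 48.6 − 57.6 = -9.0000; the interval is -9.0000 ± 2.0188 = (-11.02, -6.98).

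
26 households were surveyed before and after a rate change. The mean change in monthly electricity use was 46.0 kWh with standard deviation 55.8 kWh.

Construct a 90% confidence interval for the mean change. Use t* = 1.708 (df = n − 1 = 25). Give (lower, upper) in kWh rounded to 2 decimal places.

This is a matched-pairs design, so SE = s_d/√n = 55.8/√26 = 10.9433.
Margin = 1.708 × 10.9433 = 18.6912; the interval is 46.0 ± 18.6912 = (27.31, 64.69).

(27.31, 64.69)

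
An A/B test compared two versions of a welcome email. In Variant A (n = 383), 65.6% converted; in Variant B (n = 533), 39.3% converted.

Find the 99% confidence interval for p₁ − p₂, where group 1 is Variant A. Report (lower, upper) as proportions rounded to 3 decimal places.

(0.180, 0.346)

The two standard errors are √(0.6560×0.3440/383) = 0.02427 and √(0.3930×0.6070/533) = 0.02116.
Because the samples are independent, SE_diff = √(0.02427² + 0.02116²) = 0.03220.
Using z* = 2.576 for 99%, ME = 2.576 × 0.03220 = 0.08295.
p̂₁ − p̂₂ = 0.2630; interval 0.2630 ± 0.08295 gives (0.180, 0.346).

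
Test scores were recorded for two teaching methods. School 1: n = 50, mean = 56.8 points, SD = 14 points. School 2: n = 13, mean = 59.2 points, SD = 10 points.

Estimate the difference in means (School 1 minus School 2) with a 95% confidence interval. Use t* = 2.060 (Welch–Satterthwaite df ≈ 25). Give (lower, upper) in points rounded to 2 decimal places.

(-9.42, 4.62)

Standard errors of each mean: 14/√50 = 1.9799 and 10/√13 = 2.7735.
SE(x̄₁ − x̄₂) = √(1.9799² + 2.7735²) = 3.4077 for independent samples with unequal variances.
With t* = 2.060, the margin is 2.060 × 3.4077 = 7.0199.
x̄₁ − x̄₂ = 56.8 − 59.2 = -2.4000; the interval is -2.4000 ± 7.0199 = (-9.42, 4.62).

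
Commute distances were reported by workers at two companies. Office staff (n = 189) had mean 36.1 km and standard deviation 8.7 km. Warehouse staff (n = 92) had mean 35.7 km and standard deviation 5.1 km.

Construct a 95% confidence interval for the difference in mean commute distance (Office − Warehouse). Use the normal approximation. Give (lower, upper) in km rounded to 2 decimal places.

(-1.22, 2.02)

Standard errors of each mean: 8.7/√189 = 0.6328 and 5.1/√92 = 0.5317.
SE(x̄₁ − x̄₂) = √(0.6328² + 0.5317²) = 0.8265 for independent samples with unequal variances.
With z* = 1.960, the margin is 1.960 × 0.8265 = 1.6199.
x̄₁ − x̄₂ = 36.1 − 35.7 = 0.4000; the interval is 0.4000 ± 1.6199 = (-1.22, 2.02).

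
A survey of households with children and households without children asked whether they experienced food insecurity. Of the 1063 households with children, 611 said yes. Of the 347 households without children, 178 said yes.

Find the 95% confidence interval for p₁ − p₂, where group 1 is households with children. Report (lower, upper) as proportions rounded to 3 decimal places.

Sample proportions: 611/1063 = 0.5748, 178/347 = 0.5130.
Each SE is √(p̂(1−p̂)/n): √(0.5748·0.4252/1063) = 0.01516 and √(0.5130·0.4870/347) = 0.02683.
SE(p̂₁ − p̂₂) = √(SE₁² + SE₂²) = √(0.0002298256 + 0.0007198489) = 0.03082, since the two samples are independent.
At 95% confidence z* = 1.960; margin = 1.960 × 0.03082 = 0.06041.
The difference is 0.5748 − 0.5130 = 0.0618, so the interval is 0.0618 ± 0.06041 = (0.001, 0.122).

(0.001, 0.122)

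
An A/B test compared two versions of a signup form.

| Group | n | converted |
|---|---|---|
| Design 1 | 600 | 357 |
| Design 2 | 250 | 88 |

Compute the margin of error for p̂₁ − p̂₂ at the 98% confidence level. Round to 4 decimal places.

0.0843

Sample proportions: 357/600 = 0.5950, 88/250 = 0.3520.
Each SE is √(p̂(1−p̂)/n): √(0.5950·0.4050/600) = 0.02004 and √(0.3520·0.6480/250) = 0.03021.
SE(p̂₁ − p̂₂) = √(SE₁² + SE₂²) = √(0.0004016016 + 0.0009126441) = 0.03625, since the two samples are independent.
At 98% confidence z* = 2.326; margin = 2.326 × 0.03625 = 0.08432.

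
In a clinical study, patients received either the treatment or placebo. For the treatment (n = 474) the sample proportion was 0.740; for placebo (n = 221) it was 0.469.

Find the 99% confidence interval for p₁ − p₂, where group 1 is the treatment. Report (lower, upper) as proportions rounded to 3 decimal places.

SE₁ = √(p̂₁(1−p̂₁)/n₁) = √(0.7400·0.2600/474) = 0.02015; SE₂ = √(0.4690·0.5310/221) = 0.03357.
Independent samples: SE of the difference = √(SE₁² + SE₂²) = √(0.0004060225 + 0.0011269449) = 0.03915.
z* for 99% confidence is 2.576, so the margin of error is 2.576 × 0.03915 = 0.10085.
Point estimate p̂₁ − p̂₂ = 0.7400 − 0.4690 = 0.2710.
0.2710 ± 0.10085 → (0.170, 0.372).

(0.170, 0.372)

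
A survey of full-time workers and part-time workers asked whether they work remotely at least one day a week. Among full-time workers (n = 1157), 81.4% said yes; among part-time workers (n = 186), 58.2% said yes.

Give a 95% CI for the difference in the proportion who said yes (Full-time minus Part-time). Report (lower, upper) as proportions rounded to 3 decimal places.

The two standard errors are √(0.8140×0.1860/1157) = 0.01144 and √(0.5820×0.4180/186) = 0.03617.
Because the samples are independent, SE_diff = √(0.01144² + 0.03617²) = 0.03794.
Using z* = 1.960 for 95%, ME = 1.960 × 0.03794 = 0.07436.
p̂₁ − p̂₂ = 0.2320; interval 0.2320 ± 0.07436 gives (0.158, 0.306).

(0.158, 0.306)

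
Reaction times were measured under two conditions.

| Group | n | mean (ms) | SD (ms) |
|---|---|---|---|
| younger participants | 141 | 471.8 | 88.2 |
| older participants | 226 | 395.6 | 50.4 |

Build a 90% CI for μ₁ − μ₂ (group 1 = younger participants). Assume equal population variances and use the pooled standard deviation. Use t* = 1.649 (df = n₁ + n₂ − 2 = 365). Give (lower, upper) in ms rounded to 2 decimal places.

s_p = √[((n₁−1)s₁² + (n₂−1)s₂²)/(n₁+n₂−2)] = √[(140·88.2² + 225·50.4²)/365] = 67.4512.
SE = 67.4512·√(1/141 + 1/226) = 7.2387.
With t* = 1.649, margin = 1.649 × 7.2387 = 11.9366.
x̄₁ − x̄₂ = 471.8 − 395.6 = 76.2000; interval 76.2000 ± 11.9366 = (64.26, 88.14).

(64.26, 88.14)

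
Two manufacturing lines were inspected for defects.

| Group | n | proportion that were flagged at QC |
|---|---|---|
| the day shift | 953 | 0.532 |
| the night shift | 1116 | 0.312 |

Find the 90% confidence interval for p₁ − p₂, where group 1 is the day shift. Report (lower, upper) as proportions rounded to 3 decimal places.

(0.185, 0.255)

SE₁ = √(p̂₁(1−p̂₁)/n₁) = √(0.5320·0.4680/953) = 0.01616; SE₂ = √(0.3120·0.6880/1116) = 0.01387.
Independent samples: SE of the difference = √(SE₁² + SE₂²) = √(0.0002611456 + 0.0001923769) = 0.02130.
z* for 90% confidence is 1.645, so the margin of error is 1.645 × 0.02130 = 0.03504.
Point estimate p̂₁ − p̂₂ = 0.5320 − 0.3120 = 0.2200.
0.2200 ± 0.03504 → (0.185, 0.255).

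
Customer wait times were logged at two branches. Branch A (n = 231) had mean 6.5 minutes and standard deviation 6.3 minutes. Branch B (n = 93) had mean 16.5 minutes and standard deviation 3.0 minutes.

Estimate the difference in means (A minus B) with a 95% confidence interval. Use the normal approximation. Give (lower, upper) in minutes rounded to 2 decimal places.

(-11.02, -8.98)

Per-group SEs: s₁/√n₁ = 6.3/√231 = 0.4145, s₂/√n₂ = 3.0/√93 = 0.3111.
Unpooled SE of the difference: √(0.17181025 + 0.09678321) = 0.5183.
Margin of error = z* · SE = 1.960 × 0.5183 = 1.0159.
x̄₁ − x̄₂ = 6.5 − 16.5 = -10.0000.
CI: -10.0000 ± 1.0159 = (-11.02, -8.98).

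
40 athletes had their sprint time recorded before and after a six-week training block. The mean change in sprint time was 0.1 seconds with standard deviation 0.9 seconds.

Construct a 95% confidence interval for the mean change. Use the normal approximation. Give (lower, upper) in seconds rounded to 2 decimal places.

(-0.18, 0.38)

Paired design: SE = s_d/√n = 0.9/√40 = 0.1423.
z* = 1.960; margin of error = 1.960 × 0.1423 = 0.2789.
0.1 ± 0.2789 → (-0.18, 0.38).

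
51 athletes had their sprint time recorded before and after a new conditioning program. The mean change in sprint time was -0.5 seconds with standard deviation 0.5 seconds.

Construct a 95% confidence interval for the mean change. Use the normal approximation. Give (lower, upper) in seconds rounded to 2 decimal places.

This is a matched-pairs design, so SE = s_d/√n = 0.5/√51 = 0.0700.
Margin = 1.960 × 0.0700 = 0.1372; the interval is -0.5 ± 0.1372 = (-0.64, -0.36).

(-0.64, -0.36)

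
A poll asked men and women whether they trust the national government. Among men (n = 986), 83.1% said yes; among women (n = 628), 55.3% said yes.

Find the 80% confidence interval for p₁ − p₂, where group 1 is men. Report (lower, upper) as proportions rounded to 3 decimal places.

(0.248, 0.308)

The two standard errors are √(0.8310×0.1690/986) = 0.01193 and √(0.5530×0.4470/628) = 0.01984.
Because the samples are independent, SE_diff = √(0.01193² + 0.01984²) = 0.02315.
Using z* = 1.282 for 80%, ME = 1.282 × 0.02315 = 0.02968.
p̂₁ − p̂₂ = 0.2780; interval 0.2780 ± 0.02968 gives (0.248, 0.308).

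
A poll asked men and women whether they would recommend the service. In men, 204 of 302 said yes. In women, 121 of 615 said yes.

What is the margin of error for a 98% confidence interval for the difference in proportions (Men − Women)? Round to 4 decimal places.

0.0729

Sample proportions: 204/302 = 0.6755, 121/615 = 0.1967.
Each SE is √(p̂(1−p̂)/n): √(0.6755·0.3245/302) = 0.02694 and √(0.1967·0.8033/615) = 0.01603.
SE(p̂₁ − p̂₂) = √(SE₁² + SE₂²) = √(0.0007257636 + 0.0002569609) = 0.03135, since the two samples are independent.
At 98% confidence z* = 2.326; margin = 2.326 × 0.03135 = 0.07292.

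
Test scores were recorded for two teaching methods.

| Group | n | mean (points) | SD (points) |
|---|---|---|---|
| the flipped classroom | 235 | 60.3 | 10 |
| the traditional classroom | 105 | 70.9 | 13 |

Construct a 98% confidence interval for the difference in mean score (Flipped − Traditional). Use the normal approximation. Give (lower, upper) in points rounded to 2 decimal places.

(-13.92, -7.28)

Standard errors of each mean: 10/√235 = 0.6523 and 13/√105 = 1.2687.
SE(x̄₁ − x̄₂) = √(0.6523² + 1.2687²) = 1.4266 for independent samples with unequal variances.
With z* = 2.326, the margin is 2.326 × 1.4266 = 3.3183.
x̄₁ − x̄₂ = 60.3 − 70.9 = -10.6000; the interval is -10.6000 ± 3.3183 = (-13.92, -7.28).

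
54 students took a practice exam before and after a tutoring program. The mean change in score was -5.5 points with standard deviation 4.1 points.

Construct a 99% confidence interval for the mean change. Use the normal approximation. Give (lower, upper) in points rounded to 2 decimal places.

Paired design: SE = s_d/√n = 4.1/√54 = 0.5579.
z* = 2.576; margin of error = 2.576 × 0.5579 = 1.4372.
-5.5 ± 1.4372 → (-6.94, -4.06).

(-6.94, -4.06)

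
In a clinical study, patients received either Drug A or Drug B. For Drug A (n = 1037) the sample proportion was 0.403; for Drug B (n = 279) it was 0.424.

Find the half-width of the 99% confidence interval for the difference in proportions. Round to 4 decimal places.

0.0857

Each SE is √(p̂(1−p̂)/n): √(0.4030·0.5970/1037) = 0.01523 and √(0.4240·0.5760/279) = 0.02959.
SE(p̂₁ − p̂₂) = √(SE₁² + SE₂²) = √(0.0002319529 + 0.0008755681) = 0.03328, since the two samples are independent.
At 99% confidence z* = 2.576; margin = 2.576 × 0.03328 = 0.08573.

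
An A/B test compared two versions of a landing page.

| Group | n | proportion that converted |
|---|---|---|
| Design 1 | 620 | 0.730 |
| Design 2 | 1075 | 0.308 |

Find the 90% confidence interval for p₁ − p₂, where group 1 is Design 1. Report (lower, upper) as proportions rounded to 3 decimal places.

(0.385, 0.459)

Each SE is √(p̂(1−p̂)/n): √(0.7300·0.2700/620) = 0.01783 and √(0.3080·0.6920/1075) = 0.01408.
SE(p̂₁ − p̂₂) = √(SE₁² + SE₂²) = √(0.0003179089 + 0.0001982464) = 0.02272, since the two samples are independent.
At 90% confidence z* = 1.645; margin = 1.645 × 0.02272 = 0.03737.
The difference is 0.7300 − 0.3080 = 0.4220, so the interval is 0.4220 ± 0.03737 = (0.385, 0.459).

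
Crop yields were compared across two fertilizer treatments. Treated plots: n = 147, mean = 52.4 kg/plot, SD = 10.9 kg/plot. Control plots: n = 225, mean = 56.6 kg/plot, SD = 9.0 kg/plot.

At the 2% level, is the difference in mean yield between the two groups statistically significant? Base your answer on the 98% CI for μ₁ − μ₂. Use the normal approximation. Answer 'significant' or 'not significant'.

Standard errors of each mean: 10.9/√147 = 0.8990 and 9.0/√225 = 0.6000.
SE(x̄₁ − x̄₂) = √(0.8990² + 0.6000²) = 1.0808 for independent samples with unequal variances.
With z* = 2.326, the margin is 2.326 × 1.0808 = 2.5139.
x̄₁ − x̄₂ = 52.4 − 56.6 = -4.2000; the interval is -4.2000 ± 2.5139 = (-6.7139, -1.6861).
The interval (-6.7139, -1.6861) does not contain 0, so the difference is significant.

significant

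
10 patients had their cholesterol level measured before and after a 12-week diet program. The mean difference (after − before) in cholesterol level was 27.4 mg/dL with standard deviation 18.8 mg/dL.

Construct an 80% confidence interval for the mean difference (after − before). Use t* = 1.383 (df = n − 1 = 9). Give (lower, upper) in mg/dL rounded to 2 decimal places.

(19.18, 35.62)

This is a matched-pairs design, so SE = s_d/√n = 18.8/√10 = 5.9451.
Margin = 1.383 × 5.9451 = 8.2221; the interval is 27.4 ± 8.2221 = (19.18, 35.62).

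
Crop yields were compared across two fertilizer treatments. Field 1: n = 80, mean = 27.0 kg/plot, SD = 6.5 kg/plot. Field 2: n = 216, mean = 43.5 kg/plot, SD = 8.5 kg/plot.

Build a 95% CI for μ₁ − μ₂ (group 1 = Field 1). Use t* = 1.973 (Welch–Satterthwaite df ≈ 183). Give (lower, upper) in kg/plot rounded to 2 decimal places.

Per-group SEs: s₁/√n₁ = 6.5/√80 = 0.7267, s₂/√n₂ = 8.5/√216 = 0.5784.
Unpooled SE of the difference: √(0.52809289 + 0.33454656) = 0.9288.
Margin of error = t* · SE = 1.973 × 0.9288 = 1.8325.
x̄₁ − x̄₂ = 27.0 − 43.5 = -16.5000.
CI: -16.5000 ± 1.8325 = (-18.33, -14.67).

(-18.33, -14.67)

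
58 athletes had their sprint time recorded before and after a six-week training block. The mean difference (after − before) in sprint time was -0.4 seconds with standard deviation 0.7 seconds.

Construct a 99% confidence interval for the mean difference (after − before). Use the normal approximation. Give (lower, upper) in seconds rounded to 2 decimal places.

Paired design: SE = s_d/√n = 0.7/√58 = 0.0919.
z* = 2.576; margin of error = 2.576 × 0.0919 = 0.2367.
-0.4 ± 0.2367 → (-0.64, -0.16).

(-0.64, -0.16)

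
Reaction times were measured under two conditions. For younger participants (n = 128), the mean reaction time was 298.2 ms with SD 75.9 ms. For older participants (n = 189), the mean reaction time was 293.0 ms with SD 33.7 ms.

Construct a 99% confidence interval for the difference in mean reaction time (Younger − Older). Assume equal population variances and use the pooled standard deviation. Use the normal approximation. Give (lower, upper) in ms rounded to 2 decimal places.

s_p = √[((n₁−1)s₁² + (n₂−1)s₂²)/(n₁+n₂−2)] = √[(127·75.9² + 188·33.7²)/315] = 54.7761.
SE = 54.7761·√(1/128 + 1/189) = 6.2702.
With z* = 2.576, margin = 2.576 × 6.2702 = 16.1520.
x̄₁ − x̄₂ = 298.2 − 293.0 = 5.2000; interval 5.2000 ± 16.1520 = (-10.95, 21.35).

(-10.95, 21.35)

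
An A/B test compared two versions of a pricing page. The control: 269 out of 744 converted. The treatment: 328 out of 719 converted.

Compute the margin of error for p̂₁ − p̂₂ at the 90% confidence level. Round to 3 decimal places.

p̂₁ = 269/744 = 0.3616 and p̂₂ = 328/719 = 0.4562.
SE₁ = √(p̂₁(1−p̂₁)/n₁) = √(0.3616·0.6384/744) = 0.01761; SE₂ = √(0.4562·0.5438/719) = 0.01858.
Independent samples: SE of the difference = √(SE₁² + SE₂²) = √(0.0003101121 + 0.0003452164) = 0.02560.
z* for 90% confidence is 1.645, so the margin of error is 1.645 × 0.02560 = 0.04211.

0.042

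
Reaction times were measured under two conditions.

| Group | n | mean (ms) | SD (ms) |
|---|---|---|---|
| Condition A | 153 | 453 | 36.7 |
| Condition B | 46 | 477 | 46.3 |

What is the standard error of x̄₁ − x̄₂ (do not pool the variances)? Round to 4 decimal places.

7.4435

SE₁ = s₁/√n₁ = 36.7/√153 = 2.9670; SE₂ = 46.3/√46 = 6.8266.
Independent samples, unequal variances: SE_diff = √(SE₁² + SE₂²) = √(8.803089 + 46.60246756) = 7.4435.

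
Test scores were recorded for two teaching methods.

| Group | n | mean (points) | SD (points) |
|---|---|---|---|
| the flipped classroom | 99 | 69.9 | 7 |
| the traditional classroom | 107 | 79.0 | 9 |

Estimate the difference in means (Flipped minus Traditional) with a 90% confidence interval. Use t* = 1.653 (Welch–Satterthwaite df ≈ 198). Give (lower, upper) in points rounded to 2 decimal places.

(-10.95, -7.25)

SE₁ = s₁/√n₁ = 7/√99 = 0.7035; SE₂ = 9/√107 = 0.8701.
Independent samples, unequal variances: SE_diff = √(SE₁² + SE₂²) = √(0.49491225 + 0.75707401) = 1.1189.
t* = 1.653, so margin of error = 1.653 × 1.1189 = 1.8495.
Difference in means = 69.9 − 79.0 = -9.1000.
-9.1000 ± 1.8495 → (-10.95, -7.25).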